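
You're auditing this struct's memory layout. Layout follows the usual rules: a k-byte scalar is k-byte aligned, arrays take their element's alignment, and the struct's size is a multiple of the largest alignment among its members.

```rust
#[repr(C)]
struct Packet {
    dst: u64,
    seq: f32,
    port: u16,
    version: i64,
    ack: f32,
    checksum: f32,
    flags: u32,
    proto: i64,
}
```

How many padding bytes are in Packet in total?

6

dst at 0 (size 8, align 8) → ends 8
seq at 8 (size 4, align 4) → ends 12
port at 12 (size 2, align 2) → ends 14
pad 2 to align 8 for version
version at 16 (size 8, align 8) → ends 24
ack at 24 (size 4, align 4) → ends 28
checksum at 28 (size 4, align 4) → ends 32
flags at 32 (size 4, align 4) → ends 36
pad 4 to align 8 for proto
proto at 40 (size 8, align 8) → ends 48
total 48 bytes, alignment 8
data bytes 42, size 48 → padding 6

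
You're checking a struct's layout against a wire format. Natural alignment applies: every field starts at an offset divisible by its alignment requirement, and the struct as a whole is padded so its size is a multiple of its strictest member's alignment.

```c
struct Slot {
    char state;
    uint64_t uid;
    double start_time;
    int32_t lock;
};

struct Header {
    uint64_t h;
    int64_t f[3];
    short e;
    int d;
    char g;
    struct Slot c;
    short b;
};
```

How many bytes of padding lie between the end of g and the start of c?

7

Slot: 0..1  state  (1B, 1-aligned); 1..8  -- padding (7B); 8..16  uid  (8B, 8-aligned); 16..24  start_time  (8B, 8-aligned); 24..28  lock  (4B, 4-aligned); 28..32  -- tail padding (4B); sizeof = 32, alignof = 8
0..8  h  (8B, 8-aligned)
8..32  f  (24B, 8-aligned)
32..34  e  (2B, 2-aligned)
34..36  -- padding (2B)
36..40  d  (4B, 4-aligned)
40..41  g  (1B, 1-aligned)
41..48  -- padding (7B)
48..80  c  (32B, 8-aligned)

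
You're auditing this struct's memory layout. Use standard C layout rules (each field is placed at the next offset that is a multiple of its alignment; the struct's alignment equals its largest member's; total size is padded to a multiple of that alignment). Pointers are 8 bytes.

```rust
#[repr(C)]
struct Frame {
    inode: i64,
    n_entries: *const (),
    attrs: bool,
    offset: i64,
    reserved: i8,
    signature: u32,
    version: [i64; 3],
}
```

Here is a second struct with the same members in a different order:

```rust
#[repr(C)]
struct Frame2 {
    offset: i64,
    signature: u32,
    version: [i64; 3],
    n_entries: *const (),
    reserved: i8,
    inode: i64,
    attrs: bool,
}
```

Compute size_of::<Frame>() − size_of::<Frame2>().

@0: inode [8B, align 8] → 8
@8: n_entries [8B, align 8] → 16
@16: attrs [1B, align 1] → 17
+7 pad (align 8)
@24: offset [8B, align 8] → 32
@32: reserved [1B, align 1] → 33
+3 pad (align 4)
@36: signature [4B, align 4] → 40
@40: version [24B, align 8] → 64
size 64, align 8
— Frame2 —
@0: offset [8B, align 8] → 8
@8: signature [4B, align 4] → 12
+4 pad (align 8)
@16: version [24B, align 8] → 40
@40: n_entries [8B, align 8] → 48
@48: reserved [1B, align 1] → 49
+7 pad (align 8)
@56: inode [8B, align 8] → 64
@64: attrs [1B, align 1] → 65
+7 tail pad (align 8)
size 72, align 8
64 − 72 = -8

-8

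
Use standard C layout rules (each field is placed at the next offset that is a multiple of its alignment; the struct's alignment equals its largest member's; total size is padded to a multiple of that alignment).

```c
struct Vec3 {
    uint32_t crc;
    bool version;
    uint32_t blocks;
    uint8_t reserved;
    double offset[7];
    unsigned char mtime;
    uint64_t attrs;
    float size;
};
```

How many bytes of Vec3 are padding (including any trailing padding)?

@0: crc [4B, align 4] → 4
@4: version [1B, align 1] → 5
+3 pad (align 4)
@8: blocks [4B, align 4] → 12
@12: reserved [1B, align 1] → 13
+3 pad (align 8)
@16: offset [56B, align 8] → 72
@72: mtime [1B, align 1] → 73
+7 pad (align 8)
@80: attrs [8B, align 8] → 88
@88: size [4B, align 4] → 92
+4 tail pad (align 8)
size 96, align 8
data bytes 79, size 96 → padding 17

17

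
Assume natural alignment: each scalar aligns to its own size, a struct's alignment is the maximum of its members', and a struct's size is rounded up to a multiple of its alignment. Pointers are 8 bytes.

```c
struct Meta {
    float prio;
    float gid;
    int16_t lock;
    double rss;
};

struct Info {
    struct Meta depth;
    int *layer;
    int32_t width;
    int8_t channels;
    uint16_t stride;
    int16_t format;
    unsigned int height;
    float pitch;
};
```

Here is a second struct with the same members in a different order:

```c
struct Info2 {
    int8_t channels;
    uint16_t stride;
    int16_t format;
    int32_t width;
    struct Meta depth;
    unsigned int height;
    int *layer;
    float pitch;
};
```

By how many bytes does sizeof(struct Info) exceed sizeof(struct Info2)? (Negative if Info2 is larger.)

Meta: prio at 0 (size 4, align 4) → ends 4; gid at 4 (size 4, align 4) → ends 8; lock at 8 (size 2, align 2) → ends 10; pad 6 to align 8 for rss; rss at 16 (size 8, align 8) → ends 24; total 24 bytes, alignment 8
depth at 0 (size 24, align 8) → ends 24
layer at 24 (size 8, align 8) → ends 32
width at 32 (size 4, align 4) → ends 36
channels at 36 (size 1, align 1) → ends 37
pad 1 to align 2 for stride
stride at 38 (size 2, align 2) → ends 40
format at 40 (size 2, align 2) → ends 42
pad 2 to align 4 for height
height at 44 (size 4, align 4) → ends 48
pitch at 48 (size 4, align 4) → ends 52
tail pad 4 to reach multiple of 8
total 56 bytes, alignment 8
— Info2 —
channels at 0 (size 1, align 1) → ends 1
pad 1 to align 2 for stride
stride at 2 (size 2, align 2) → ends 4
format at 4 (size 2, align 2) → ends 6
pad 2 to align 4 for width
width at 8 (size 4, align 4) → ends 12
pad 4 to align 8 for depth
depth at 16 (size 24, align 8) → ends 40
height at 40 (size 4, align 4) → ends 44
pad 4 to align 8 for layer
layer at 48 (size 8, align 8) → ends 56
pitch at 56 (size 4, align 4) → ends 60
tail pad 4 to reach multiple of 8
total 64 bytes, alignment 8
56 − 64 = -8

-8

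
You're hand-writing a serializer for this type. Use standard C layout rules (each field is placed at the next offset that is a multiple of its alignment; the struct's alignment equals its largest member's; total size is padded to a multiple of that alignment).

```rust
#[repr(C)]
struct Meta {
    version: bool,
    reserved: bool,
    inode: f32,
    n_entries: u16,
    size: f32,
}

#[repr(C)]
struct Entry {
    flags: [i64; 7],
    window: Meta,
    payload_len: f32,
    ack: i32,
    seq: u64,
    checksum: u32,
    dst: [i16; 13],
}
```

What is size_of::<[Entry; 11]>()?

1320

Meta: @0: version [1B, align 1] → 1; @1: reserved [1B, align 1] → 2; +2 pad (align 4); @4: inode [4B, align 4] → 8; @8: n_entries [2B, align 2] → 10; +2 pad (align 4); @12: size [4B, align 4] → 16; size 16, align 4
@0: flags [56B, align 8] → 56
@56: window [16B, align 4] → 72
@72: payload_len [4B, align 4] → 76
@76: ack [4B, align 4] → 80
@80: seq [8B, align 8] → 88
@88: checksum [4B, align 4] → 92
@92: dst [26B, align 2] → 118
+2 tail pad (align 8)
size 120, align 8
array of 11: 11 × 120 = 1320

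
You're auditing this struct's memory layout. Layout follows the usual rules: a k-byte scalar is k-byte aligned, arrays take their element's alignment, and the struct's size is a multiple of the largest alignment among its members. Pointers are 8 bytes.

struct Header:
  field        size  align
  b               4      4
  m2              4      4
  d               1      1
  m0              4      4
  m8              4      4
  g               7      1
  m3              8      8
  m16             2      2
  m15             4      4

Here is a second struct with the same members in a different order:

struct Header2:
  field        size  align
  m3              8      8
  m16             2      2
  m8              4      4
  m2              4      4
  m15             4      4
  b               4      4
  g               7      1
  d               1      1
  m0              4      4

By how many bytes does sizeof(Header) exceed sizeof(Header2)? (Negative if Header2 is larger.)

0..4  b  (4B, 4-aligned)
4..8  m2  (4B, 4-aligned)
8..9  d  (1B, 1-aligned)
9..12  -- padding (3B)
12..16  m0  (4B, 4-aligned)
16..20  m8  (4B, 4-aligned)
20..27  g  (7B, 1-aligned)
27..32  -- padding (5B)
32..40  m3  (8B, 8-aligned)
40..42  m16  (2B, 2-aligned)
42..44  -- padding (2B)
44..48  m15  (4B, 4-aligned)
sizeof = 48, alignof = 8
— Header2 —
0..8  m3  (8B, 8-aligned)
8..10  m16  (2B, 2-aligned)
10..12  -- padding (2B)
12..16  m8  (4B, 4-aligned)
16..20  m2  (4B, 4-aligned)
20..24  m15  (4B, 4-aligned)
24..28  b  (4B, 4-aligned)
28..35  g  (7B, 1-aligned)
35..36  d  (1B, 1-aligned)
36..40  m0  (4B, 4-aligned)
sizeof = 40, alignof = 8
48 − 40 = 8

8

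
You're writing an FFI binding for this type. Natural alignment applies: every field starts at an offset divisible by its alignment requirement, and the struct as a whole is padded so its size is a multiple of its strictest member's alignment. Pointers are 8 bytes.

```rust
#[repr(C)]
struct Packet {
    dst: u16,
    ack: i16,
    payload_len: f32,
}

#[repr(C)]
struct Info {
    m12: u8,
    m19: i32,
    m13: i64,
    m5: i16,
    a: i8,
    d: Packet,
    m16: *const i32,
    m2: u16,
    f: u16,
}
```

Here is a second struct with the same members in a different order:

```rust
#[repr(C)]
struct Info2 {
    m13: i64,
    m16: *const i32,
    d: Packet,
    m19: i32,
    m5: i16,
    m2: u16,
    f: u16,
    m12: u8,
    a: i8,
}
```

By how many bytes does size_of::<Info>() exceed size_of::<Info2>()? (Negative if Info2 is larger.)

Packet: dst at 0 (size 2, align 2) → ends 2; ack at 2 (size 2, align 2) → ends 4; payload_len at 4 (size 4, align 4) → ends 8; total 8 bytes, alignment 4
m12 at 0 (size 1, align 1) → ends 1
pad 3 to align 4 for m19
m19 at 4 (size 4, align 4) → ends 8
m13 at 8 (size 8, align 8) → ends 16
m5 at 16 (size 2, align 2) → ends 18
a at 18 (size 1, align 1) → ends 19
pad 1 to align 4 for d
d at 20 (size 8, align 4) → ends 28
pad 4 to align 8 for m16
m16 at 32 (size 8, align 8) → ends 40
m2 at 40 (size 2, align 2) → ends 42
f at 42 (size 2, align 2) → ends 44
tail pad 4 to reach multiple of 8
total 48 bytes, alignment 8
— Info2 —
m13 at 0 (size 8, align 8) → ends 8
m16 at 8 (size 8, align 8) → ends 16
d at 16 (size 8, align 4) → ends 24
m19 at 24 (size 4, align 4) → ends 28
m5 at 28 (size 2, align 2) → ends 30
m2 at 30 (size 2, align 2) → ends 32
f at 32 (size 2, align 2) → ends 34
m12 at 34 (size 1, align 1) → ends 35
a at 35 (size 1, align 1) → ends 36
tail pad 4 to reach multiple of 8
total 40 bytes, alignment 8
48 − 40 = 8

8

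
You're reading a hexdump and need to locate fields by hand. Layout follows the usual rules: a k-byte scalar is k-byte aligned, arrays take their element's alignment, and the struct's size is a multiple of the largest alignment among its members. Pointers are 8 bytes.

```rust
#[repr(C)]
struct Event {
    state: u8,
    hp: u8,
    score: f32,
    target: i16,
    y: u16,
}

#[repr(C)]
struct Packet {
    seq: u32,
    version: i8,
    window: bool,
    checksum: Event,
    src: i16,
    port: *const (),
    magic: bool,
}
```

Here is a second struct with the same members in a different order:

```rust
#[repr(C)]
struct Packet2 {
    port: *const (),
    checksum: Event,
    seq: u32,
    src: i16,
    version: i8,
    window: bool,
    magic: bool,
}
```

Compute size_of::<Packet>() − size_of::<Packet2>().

Event: @0: state [1B, align 1] → 1; @1: hp [1B, align 1] → 2; +2 pad (align 4); @4: score [4B, align 4] → 8; @8: target [2B, align 2] → 10; @10: y [2B, align 2] → 12; size 12, align 4
@0: seq [4B, align 4] → 4
@4: version [1B, align 1] → 5
@5: window [1B, align 1] → 6
+2 pad (align 4)
@8: checksum [12B, align 4] → 20
@20: src [2B, align 2] → 22
+2 pad (align 8)
@24: port [8B, align 8] → 32
@32: magic [1B, align 1] → 33
+7 tail pad (align 8)
size 40, align 8
— Packet2 —
@0: port [8B, align 8] → 8
@8: checksum [12B, align 4] → 20
@20: seq [4B, align 4] → 24
@24: src [2B, align 2] → 26
@26: version [1B, align 1] → 27
@27: window [1B, align 1] → 28
@28: magic [1B, align 1] → 29
+3 tail pad (align 8)
size 32, align 8
40 − 32 = 8

8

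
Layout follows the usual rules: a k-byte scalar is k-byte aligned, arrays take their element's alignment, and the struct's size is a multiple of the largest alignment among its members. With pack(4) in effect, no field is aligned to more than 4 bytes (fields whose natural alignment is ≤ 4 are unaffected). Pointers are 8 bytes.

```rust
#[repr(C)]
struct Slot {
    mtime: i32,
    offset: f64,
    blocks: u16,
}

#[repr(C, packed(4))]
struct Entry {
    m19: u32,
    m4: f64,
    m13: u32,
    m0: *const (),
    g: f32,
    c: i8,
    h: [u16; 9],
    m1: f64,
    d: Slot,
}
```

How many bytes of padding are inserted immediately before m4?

0

Slot: mtime at 0 (size 4, align 4) → ends 4; pad 4 to align 8 for offset; offset at 8 (size 8, align 8) → ends 16; blocks at 16 (size 2, align 2) → ends 18; tail pad 6 to reach multiple of 8; total 24 bytes, alignment 8
m19 at 0 (size 4, align 4) → ends 4
m4 at 4 (size 8, align 4) → ends 12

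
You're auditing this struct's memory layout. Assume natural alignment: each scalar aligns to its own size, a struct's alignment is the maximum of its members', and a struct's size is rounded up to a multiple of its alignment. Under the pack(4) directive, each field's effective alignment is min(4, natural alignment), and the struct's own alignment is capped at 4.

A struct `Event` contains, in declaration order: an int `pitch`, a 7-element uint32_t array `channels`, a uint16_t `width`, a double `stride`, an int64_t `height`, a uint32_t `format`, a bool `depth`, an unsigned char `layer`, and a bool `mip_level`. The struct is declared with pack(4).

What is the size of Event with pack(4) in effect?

0..4  pitch  (4B, 4-aligned)
4..32  channels  (28B, 4-aligned)
32..34  width  (2B, 2-aligned)
34..36  -- padding (2B)
36..44  stride  (8B, 4-aligned)
44..52  height  (8B, 4-aligned)
52..56  format  (4B, 4-aligned)
56..57  depth  (1B, 1-aligned)
57..58  layer  (1B, 1-aligned)
58..59  mip_level  (1B, 1-aligned)
59..60  -- tail padding (1B)
sizeof = 60, alignof = 4

60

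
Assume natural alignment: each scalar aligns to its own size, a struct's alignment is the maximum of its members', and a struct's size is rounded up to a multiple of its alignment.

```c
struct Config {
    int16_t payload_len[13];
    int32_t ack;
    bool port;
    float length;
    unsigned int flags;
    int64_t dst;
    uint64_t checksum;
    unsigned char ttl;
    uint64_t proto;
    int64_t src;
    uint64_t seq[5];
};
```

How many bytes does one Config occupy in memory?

128 bytes

@0: payload_len [26B, align 2] → 26
+2 pad (align 4)
@28: ack [4B, align 4] → 32
@32: port [1B, align 1] → 33
+3 pad (align 4)
@36: length [4B, align 4] → 40
@40: flags [4B, align 4] → 44
+4 pad (align 8)
@48: dst [8B, align 8] → 56
@56: checksum [8B, align 8] → 64
@64: ttl [1B, align 1] → 65
+7 pad (align 8)
@72: proto [8B, align 8] → 80
@80: src [8B, align 8] → 88
@88: seq [40B, align 8] → 128
size 128, align 8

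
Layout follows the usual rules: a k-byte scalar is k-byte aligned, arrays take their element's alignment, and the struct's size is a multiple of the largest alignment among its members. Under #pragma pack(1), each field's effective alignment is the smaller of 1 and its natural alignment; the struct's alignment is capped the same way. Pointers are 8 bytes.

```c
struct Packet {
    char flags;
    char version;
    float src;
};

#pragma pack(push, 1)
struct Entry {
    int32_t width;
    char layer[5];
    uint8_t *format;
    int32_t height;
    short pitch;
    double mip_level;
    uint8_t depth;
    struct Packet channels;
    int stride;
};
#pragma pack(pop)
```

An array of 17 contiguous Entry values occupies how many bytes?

Packet: @0: flags [1B, align 1] → 1; @1: version [1B, align 1] → 2; +2 pad (align 4); @4: src [4B, align 4] → 8; size 8, align 4
@0: width [4B, align 1] → 4
@4: layer [5B, align 1] → 9
@9: format [8B, align 1] → 17
@17: height [4B, align 1] → 21
@21: pitch [2B, align 1] → 23
@23: mip_level [8B, align 1] → 31
@31: depth [1B, align 1] → 32
@32: channels [8B, align 1] → 40
@40: stride [4B, align 1] → 44
size 44, align 1
array of 17: 17 × 44 = 748

748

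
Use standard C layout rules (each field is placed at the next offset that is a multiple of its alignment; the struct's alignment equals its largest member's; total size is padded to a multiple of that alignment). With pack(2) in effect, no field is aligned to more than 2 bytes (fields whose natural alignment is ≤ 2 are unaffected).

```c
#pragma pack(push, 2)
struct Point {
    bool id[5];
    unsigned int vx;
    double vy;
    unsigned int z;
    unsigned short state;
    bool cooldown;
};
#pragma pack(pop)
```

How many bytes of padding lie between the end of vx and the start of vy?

0..5  id  (5B, 1-aligned)
5..6  -- padding (1B)
6..10  vx  (4B, 2-aligned)
10..18  vy  (8B, 2-aligned)

0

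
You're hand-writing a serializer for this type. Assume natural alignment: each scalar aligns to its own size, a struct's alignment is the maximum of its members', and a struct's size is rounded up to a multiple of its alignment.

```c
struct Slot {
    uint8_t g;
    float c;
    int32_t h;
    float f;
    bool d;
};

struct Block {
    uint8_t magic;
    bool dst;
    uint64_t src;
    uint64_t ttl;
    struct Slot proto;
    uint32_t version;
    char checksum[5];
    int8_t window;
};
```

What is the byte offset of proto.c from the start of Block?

28

Slot: g at 0 (size 1, align 1) → ends 1; pad 3 to align 4 for c; c at 4 (size 4, align 4) → ends 8; h at 8 (size 4, align 4) → ends 12; f at 12 (size 4, align 4) → ends 16; d at 16 (size 1, align 1) → ends 17; tail pad 3 to reach multiple of 4; total 20 bytes, alignment 4
magic at 0 (size 1, align 1) → ends 1
dst at 1 (size 1, align 1) → ends 2
pad 6 to align 8 for src
src at 8 (size 8, align 8) → ends 16
ttl at 16 (size 8, align 8) → ends 24
proto at 24 (size 20, align 4) → ends 44
within Slot: c at 4
24 + 4 = 28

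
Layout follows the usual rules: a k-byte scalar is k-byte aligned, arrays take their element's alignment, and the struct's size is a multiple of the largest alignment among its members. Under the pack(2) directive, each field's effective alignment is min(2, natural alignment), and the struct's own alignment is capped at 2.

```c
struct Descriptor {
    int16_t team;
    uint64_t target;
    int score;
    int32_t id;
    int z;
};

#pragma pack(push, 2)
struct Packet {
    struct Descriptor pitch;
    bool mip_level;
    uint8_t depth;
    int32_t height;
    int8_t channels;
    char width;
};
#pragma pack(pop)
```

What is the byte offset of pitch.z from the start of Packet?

Descriptor: @0: team [2B, align 2] → 2; +6 pad (align 8); @8: target [8B, align 8] → 16; @16: score [4B, align 4] → 20; @20: id [4B, align 4] → 24; @24: z [4B, align 4] → 28; +4 tail pad (align 8); size 32, align 8
@0: pitch [32B, align 2] → 32
within Descriptor: z at 24
0 + 24 = 24

24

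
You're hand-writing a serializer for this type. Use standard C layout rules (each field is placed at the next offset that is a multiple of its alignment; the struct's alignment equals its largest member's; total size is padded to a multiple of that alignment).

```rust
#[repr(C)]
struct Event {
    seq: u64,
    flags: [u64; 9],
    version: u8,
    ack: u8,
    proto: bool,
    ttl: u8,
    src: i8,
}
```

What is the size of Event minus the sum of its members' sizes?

0..8  seq  (8B, 8-aligned)
8..80  flags  (72B, 8-aligned)
80..81  version  (1B, 1-aligned)
81..82  ack  (1B, 1-aligned)
82..83  proto  (1B, 1-aligned)
83..84  ttl  (1B, 1-aligned)
84..85  src  (1B, 1-aligned)
85..88  -- tail padding (3B)
sizeof = 88, alignof = 8
data bytes 85, size 88 → padding 3

3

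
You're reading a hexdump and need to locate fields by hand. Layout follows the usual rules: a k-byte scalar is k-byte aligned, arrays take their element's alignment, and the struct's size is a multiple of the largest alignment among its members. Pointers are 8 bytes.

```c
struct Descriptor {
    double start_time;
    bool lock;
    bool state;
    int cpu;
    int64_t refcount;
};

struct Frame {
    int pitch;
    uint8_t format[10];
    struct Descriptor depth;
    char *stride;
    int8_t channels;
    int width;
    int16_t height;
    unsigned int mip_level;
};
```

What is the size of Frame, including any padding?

64 bytes

Descriptor: start_time at 0 (size 8, align 8) → ends 8; lock at 8 (size 1, align 1) → ends 9; state at 9 (size 1, align 1) → ends 10; pad 2 to align 4 for cpu; cpu at 12 (size 4, align 4) → ends 16; refcount at 16 (size 8, align 8) → ends 24; total 24 bytes, alignment 8
pitch at 0 (size 4, align 4) → ends 4
format at 4 (size 10, align 1) → ends 14
pad 2 to align 8 for depth
depth at 16 (size 24, align 8) → ends 40
stride at 40 (size 8, align 8) → ends 48
channels at 48 (size 1, align 1) → ends 49
pad 3 to align 4 for width
width at 52 (size 4, align 4) → ends 56
height at 56 (size 2, align 2) → ends 58
pad 2 to align 4 for mip_level
mip_level at 60 (size 4, align 4) → ends 64
total 64 bytes, alignment 8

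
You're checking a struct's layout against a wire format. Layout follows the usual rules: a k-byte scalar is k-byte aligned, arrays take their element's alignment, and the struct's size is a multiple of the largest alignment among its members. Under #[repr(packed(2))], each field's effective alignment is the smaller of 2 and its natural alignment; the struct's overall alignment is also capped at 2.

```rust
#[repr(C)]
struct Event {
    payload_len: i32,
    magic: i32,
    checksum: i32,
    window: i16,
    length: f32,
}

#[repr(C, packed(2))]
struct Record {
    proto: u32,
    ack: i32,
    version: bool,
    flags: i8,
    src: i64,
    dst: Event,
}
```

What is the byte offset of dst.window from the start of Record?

Event: 0..4  payload_len  (4B, 4-aligned); 4..8  magic  (4B, 4-aligned); 8..12  checksum  (4B, 4-aligned); 12..14  window  (2B, 2-aligned); 14..16  -- padding (2B); 16..20  length  (4B, 4-aligned); sizeof = 20, alignof = 4
0..4  proto  (4B, 2-aligned)
4..8  ack  (4B, 2-aligned)
8..9  version  (1B, 1-aligned)
9..10  flags  (1B, 1-aligned)
10..18  src  (8B, 2-aligned)
18..38  dst  (20B, 2-aligned)
within Event: window at 12
18 + 12 = 30

30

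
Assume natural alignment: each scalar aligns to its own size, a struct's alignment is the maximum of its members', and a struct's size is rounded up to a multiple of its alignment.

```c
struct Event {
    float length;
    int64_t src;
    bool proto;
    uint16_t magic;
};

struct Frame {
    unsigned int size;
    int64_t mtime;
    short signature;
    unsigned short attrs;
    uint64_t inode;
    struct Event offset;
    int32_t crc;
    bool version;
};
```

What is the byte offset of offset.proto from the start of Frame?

48

Event: 0..4  length  (4B, 4-aligned); 4..8  -- padding (4B); 8..16  src  (8B, 8-aligned); 16..17  proto  (1B, 1-aligned); 17..18  -- padding (1B); 18..20  magic  (2B, 2-aligned); 20..24  -- tail padding (4B); sizeof = 24, alignof = 8
0..4  size  (4B, 4-aligned)
4..8  -- padding (4B)
8..16  mtime  (8B, 8-aligned)
16..18  signature  (2B, 2-aligned)
18..20  attrs  (2B, 2-aligned)
20..24  -- padding (4B)
24..32  inode  (8B, 8-aligned)
32..56  offset  (24B, 8-aligned)
within Event: proto at 16
32 + 16 = 48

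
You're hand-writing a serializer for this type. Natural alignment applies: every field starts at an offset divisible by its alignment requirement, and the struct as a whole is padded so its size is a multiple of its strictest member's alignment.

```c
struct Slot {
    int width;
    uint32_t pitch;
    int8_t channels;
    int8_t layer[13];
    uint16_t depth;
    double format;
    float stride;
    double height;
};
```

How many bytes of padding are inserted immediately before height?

4

@0: width [4B, align 4] → 4
@4: pitch [4B, align 4] → 8
@8: channels [1B, align 1] → 9
@9: layer [13B, align 1] → 22
@22: depth [2B, align 2] → 24
@24: format [8B, align 8] → 32
@32: stride [4B, align 4] → 36
+4 pad (align 8)
@40: height [8B, align 8] → 48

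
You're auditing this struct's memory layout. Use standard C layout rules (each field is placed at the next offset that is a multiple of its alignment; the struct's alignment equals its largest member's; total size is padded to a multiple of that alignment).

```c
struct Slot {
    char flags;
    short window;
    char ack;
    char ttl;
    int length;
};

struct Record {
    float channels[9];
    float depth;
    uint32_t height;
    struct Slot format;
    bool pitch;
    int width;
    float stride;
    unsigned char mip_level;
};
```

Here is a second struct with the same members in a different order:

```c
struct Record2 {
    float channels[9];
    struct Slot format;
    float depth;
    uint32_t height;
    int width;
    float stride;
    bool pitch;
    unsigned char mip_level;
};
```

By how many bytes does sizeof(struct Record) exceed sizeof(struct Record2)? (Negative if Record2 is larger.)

Slot: flags at 0 (size 1, align 1) → ends 1; pad 1 to align 2 for window; window at 2 (size 2, align 2) → ends 4; ack at 4 (size 1, align 1) → ends 5; ttl at 5 (size 1, align 1) → ends 6; pad 2 to align 4 for length; length at 8 (size 4, align 4) → ends 12; total 12 bytes, alignment 4
channels at 0 (size 36, align 4) → ends 36
depth at 36 (size 4, align 4) → ends 40
height at 40 (size 4, align 4) → ends 44
format at 44 (size 12, align 4) → ends 56
pitch at 56 (size 1, align 1) → ends 57
pad 3 to align 4 for width
width at 60 (size 4, align 4) → ends 64
stride at 64 (size 4, align 4) → ends 68
mip_level at 68 (size 1, align 1) → ends 69
tail pad 3 to reach multiple of 4
total 72 bytes, alignment 4
— Record2 —
channels at 0 (size 36, align 4) → ends 36
format at 36 (size 12, align 4) → ends 48
depth at 48 (size 4, align 4) → ends 52
height at 52 (size 4, align 4) → ends 56
width at 56 (size 4, align 4) → ends 60
stride at 60 (size 4, align 4) → ends 64
pitch at 64 (size 1, align 1) → ends 65
mip_level at 65 (size 1, align 1) → ends 66
tail pad 2 to reach multiple of 4
total 68 bytes, alignment 4
72 − 68 = 4

4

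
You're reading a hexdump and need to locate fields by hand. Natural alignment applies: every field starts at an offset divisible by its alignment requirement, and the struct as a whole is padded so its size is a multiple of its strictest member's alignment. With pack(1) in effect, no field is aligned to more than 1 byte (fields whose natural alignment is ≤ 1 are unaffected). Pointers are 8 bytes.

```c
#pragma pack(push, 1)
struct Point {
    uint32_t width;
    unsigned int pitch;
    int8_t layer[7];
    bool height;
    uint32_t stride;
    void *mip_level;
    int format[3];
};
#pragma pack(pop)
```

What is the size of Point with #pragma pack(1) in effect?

40

@0: width [4B, align 1] → 4
@4: pitch [4B, align 1] → 8
@8: layer [7B, align 1] → 15
@15: height [1B, align 1] → 16
@16: stride [4B, align 1] → 20
@20: mip_level [8B, align 1] → 28
@28: format [12B, align 1] → 40
size 40, align 1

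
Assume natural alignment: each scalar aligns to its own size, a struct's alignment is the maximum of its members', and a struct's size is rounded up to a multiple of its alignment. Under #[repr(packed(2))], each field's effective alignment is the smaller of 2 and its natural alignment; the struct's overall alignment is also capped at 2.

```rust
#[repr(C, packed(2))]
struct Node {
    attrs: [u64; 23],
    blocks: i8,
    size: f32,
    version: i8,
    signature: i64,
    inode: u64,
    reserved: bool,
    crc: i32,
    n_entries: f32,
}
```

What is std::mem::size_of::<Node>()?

@0: attrs [184B, align 2] → 184
@184: blocks [1B, align 1] → 185
+1 pad (align 2)
@186: size [4B, align 2] → 190
@190: version [1B, align 1] → 191
+1 pad (align 2)
@192: signature [8B, align 2] → 200
@200: inode [8B, align 2] → 208
@208: reserved [1B, align 1] → 209
+1 pad (align 2)
@210: crc [4B, align 2] → 214
@214: n_entries [4B, align 2] → 218
size 218, align 2

218 bytes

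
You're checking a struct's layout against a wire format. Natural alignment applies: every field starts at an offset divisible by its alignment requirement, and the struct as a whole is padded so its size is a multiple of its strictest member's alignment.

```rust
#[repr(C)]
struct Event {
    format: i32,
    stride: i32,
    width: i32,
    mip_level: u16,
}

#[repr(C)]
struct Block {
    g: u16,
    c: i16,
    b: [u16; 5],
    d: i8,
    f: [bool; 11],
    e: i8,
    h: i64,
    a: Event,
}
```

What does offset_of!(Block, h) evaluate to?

32

Event: @0: format [4B, align 4] → 4; @4: stride [4B, align 4] → 8; @8: width [4B, align 4] → 12; @12: mip_level [2B, align 2] → 14; +2 tail pad (align 4); size 16, align 4
@0: g [2B, align 2] → 2
@2: c [2B, align 2] → 4
@4: b [10B, align 2] → 14
@14: d [1B, align 1] → 15
@15: f [11B, align 1] → 26
@26: e [1B, align 1] → 27
+5 pad (align 8)
@32: h [8B, align 8] → 40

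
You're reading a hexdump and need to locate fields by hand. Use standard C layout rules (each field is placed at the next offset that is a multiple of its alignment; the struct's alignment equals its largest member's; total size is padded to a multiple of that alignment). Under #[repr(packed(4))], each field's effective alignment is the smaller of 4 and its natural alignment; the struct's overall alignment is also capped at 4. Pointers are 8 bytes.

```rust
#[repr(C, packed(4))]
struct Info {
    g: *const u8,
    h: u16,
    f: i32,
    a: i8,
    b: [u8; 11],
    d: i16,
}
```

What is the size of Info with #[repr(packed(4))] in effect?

g at 0 (size 8, align 4) → ends 8
h at 8 (size 2, align 2) → ends 10
pad 2 to align 4 for f
f at 12 (size 4, align 4) → ends 16
a at 16 (size 1, align 1) → ends 17
b at 17 (size 11, align 1) → ends 28
d at 28 (size 2, align 2) → ends 30
tail pad 2 to reach multiple of 4
total 32 bytes, alignment 4

32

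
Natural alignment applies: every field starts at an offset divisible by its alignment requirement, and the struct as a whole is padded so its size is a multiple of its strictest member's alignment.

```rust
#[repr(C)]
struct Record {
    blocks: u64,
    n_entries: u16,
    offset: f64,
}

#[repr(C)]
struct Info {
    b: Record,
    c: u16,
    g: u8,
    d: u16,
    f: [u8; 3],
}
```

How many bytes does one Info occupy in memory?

Record: blocks at 0 (size 8, align 8) → ends 8; n_entries at 8 (size 2, align 2) → ends 10; pad 6 to align 8 for offset; offset at 16 (size 8, align 8) → ends 24; total 24 bytes, alignment 8
b at 0 (size 24, align 8) → ends 24
c at 24 (size 2, align 2) → ends 26
g at 26 (size 1, align 1) → ends 27
pad 1 to align 2 for d
d at 28 (size 2, align 2) → ends 30
f at 30 (size 3, align 1) → ends 33
tail pad 7 to reach multiple of 8
total 40 bytes, alignment 8

40 bytes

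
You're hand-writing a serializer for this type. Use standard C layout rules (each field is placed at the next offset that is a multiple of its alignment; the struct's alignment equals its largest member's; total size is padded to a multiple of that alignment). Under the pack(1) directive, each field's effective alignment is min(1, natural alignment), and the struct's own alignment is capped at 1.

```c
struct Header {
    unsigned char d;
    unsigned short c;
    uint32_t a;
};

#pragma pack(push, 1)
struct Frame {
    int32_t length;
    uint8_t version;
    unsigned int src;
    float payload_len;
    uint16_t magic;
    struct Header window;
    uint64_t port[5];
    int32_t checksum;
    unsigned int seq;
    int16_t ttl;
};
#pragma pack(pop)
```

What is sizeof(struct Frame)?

Header: @0: d [1B, align 1] → 1; +1 pad (align 2); @2: c [2B, align 2] → 4; @4: a [4B, align 4] → 8; size 8, align 4
@0: length [4B, align 1] → 4
@4: version [1B, align 1] → 5
@5: src [4B, align 1] → 9
@9: payload_len [4B, align 1] → 13
@13: magic [2B, align 1] → 15
@15: window [8B, align 1] → 23
@23: port [40B, align 1] → 63
@63: checksum [4B, align 1] → 67
@67: seq [4B, align 1] → 71
@71: ttl [2B, align 1] → 73
size 73, align 1

73 bytes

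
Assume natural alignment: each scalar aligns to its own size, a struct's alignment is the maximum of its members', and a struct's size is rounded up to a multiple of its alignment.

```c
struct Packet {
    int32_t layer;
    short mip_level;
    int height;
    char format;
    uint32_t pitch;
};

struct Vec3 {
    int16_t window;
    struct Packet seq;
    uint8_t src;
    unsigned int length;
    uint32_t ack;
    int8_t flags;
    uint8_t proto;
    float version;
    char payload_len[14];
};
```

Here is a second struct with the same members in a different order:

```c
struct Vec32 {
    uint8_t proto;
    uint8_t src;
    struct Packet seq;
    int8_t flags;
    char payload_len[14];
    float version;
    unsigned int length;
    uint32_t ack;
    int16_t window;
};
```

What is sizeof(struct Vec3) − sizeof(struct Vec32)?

Packet: 0..4  layer  (4B, 4-aligned); 4..6  mip_level  (2B, 2-aligned); 6..8  -- padding (2B); 8..12  height  (4B, 4-aligned); 12..13  format  (1B, 1-aligned); 13..16  -- padding (3B); 16..20  pitch  (4B, 4-aligned); sizeof = 20, alignof = 4
0..2  window  (2B, 2-aligned)
2..4  -- padding (2B)
4..24  seq  (20B, 4-aligned)
24..25  src  (1B, 1-aligned)
25..28  -- padding (3B)
28..32  length  (4B, 4-aligned)
32..36  ack  (4B, 4-aligned)
36..37  flags  (1B, 1-aligned)
37..38  proto  (1B, 1-aligned)
38..40  -- padding (2B)
40..44  version  (4B, 4-aligned)
44..58  payload_len  (14B, 1-aligned)
58..60  -- tail padding (2B)
sizeof = 60, alignof = 4
— Vec32 —
0..1  proto  (1B, 1-aligned)
1..2  src  (1B, 1-aligned)
2..4  -- padding (2B)
4..24  seq  (20B, 4-aligned)
24..25  flags  (1B, 1-aligned)
25..39  payload_len  (14B, 1-aligned)
39..40  -- padding (1B)
40..44  version  (4B, 4-aligned)
44..48  length  (4B, 4-aligned)
48..52  ack  (4B, 4-aligned)
52..54  window  (2B, 2-aligned)
54..56  -- tail padding (2B)
sizeof = 56, alignof = 4
60 − 56 = 4

4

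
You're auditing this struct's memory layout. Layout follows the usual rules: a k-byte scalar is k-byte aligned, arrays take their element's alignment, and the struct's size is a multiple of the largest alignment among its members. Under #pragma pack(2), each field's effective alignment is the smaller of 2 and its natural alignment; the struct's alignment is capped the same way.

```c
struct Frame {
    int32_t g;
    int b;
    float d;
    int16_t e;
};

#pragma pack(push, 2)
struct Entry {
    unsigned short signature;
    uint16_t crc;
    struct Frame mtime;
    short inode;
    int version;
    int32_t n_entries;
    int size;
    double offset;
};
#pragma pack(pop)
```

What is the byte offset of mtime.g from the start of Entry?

Frame: g at 0 (size 4, align 4) → ends 4; b at 4 (size 4, align 4) → ends 8; d at 8 (size 4, align 4) → ends 12; e at 12 (size 2, align 2) → ends 14; tail pad 2 to reach multiple of 4; total 16 bytes, alignment 4
signature at 0 (size 2, align 2) → ends 2
crc at 2 (size 2, align 2) → ends 4
mtime at 4 (size 16, align 2) → ends 20
within Frame: g at 0
4 + 0 = 4

4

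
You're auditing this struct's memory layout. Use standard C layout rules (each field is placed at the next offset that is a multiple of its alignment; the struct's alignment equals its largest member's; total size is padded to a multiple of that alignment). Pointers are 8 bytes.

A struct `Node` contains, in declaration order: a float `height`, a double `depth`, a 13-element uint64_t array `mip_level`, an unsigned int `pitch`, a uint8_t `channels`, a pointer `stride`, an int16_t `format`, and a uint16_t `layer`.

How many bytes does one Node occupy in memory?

height at 0 (size 4, align 4) → ends 4
pad 4 to align 8 for depth
depth at 8 (size 8, align 8) → ends 16
mip_level at 16 (size 104, align 8) → ends 120
pitch at 120 (size 4, align 4) → ends 124
channels at 124 (size 1, align 1) → ends 125
pad 3 to align 8 for stride
stride at 128 (size 8, align 8) → ends 136
format at 136 (size 2, align 2) → ends 138
layer at 138 (size 2, align 2) → ends 140
tail pad 4 to reach multiple of 8
total 144 bytes, alignment 8

144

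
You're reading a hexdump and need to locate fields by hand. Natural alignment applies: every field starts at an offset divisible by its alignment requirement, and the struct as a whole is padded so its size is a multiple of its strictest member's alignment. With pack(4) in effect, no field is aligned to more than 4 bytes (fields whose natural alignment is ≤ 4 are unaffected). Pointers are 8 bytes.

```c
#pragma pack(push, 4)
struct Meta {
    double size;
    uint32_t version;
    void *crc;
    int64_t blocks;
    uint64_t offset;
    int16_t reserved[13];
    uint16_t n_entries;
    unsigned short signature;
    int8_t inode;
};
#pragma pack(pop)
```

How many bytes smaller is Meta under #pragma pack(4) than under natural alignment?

4

natural layout:
  @0: size [8B, align 8] → 8
  @8: version [4B, align 4] → 12
  +4 pad (align 8)
  @16: crc [8B, align 8] → 24
  @24: blocks [8B, align 8] → 32
  @32: offset [8B, align 8] → 40
  @40: reserved [26B, align 2] → 66
  @66: n_entries [2B, align 2] → 68
  @68: signature [2B, align 2] → 70
  @70: inode [1B, align 1] → 71
  +1 tail pad (align 8)
  size 72, align 8
packed(4) layout:
  @0: size [8B, align 4] → 8
  @8: version [4B, align 4] → 12
  @12: crc [8B, align 4] → 20
  @20: blocks [8B, align 4] → 28
  @28: offset [8B, align 4] → 36
  @36: reserved [26B, align 2] → 62
  @62: n_entries [2B, align 2] → 64
  @64: signature [2B, align 2] → 66
  @66: inode [1B, align 1] → 67
  +1 tail pad (align 4)
  size 68, align 4
72 − 68 = 4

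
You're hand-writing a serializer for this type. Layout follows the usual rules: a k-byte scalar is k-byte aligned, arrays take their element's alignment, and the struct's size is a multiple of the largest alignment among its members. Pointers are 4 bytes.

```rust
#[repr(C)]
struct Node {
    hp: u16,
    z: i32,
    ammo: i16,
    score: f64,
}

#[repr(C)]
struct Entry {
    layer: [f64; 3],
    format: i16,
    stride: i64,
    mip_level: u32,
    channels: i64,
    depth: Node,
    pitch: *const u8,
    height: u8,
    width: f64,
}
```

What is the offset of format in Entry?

Node: @0: hp [2B, align 2] → 2; +2 pad (align 4); @4: z [4B, align 4] → 8; @8: ammo [2B, align 2] → 10; +6 pad (align 8); @16: score [8B, align 8] → 24; size 24, align 8
@0: layer [24B, align 8] → 24
@24: format [2B, align 2] → 26

24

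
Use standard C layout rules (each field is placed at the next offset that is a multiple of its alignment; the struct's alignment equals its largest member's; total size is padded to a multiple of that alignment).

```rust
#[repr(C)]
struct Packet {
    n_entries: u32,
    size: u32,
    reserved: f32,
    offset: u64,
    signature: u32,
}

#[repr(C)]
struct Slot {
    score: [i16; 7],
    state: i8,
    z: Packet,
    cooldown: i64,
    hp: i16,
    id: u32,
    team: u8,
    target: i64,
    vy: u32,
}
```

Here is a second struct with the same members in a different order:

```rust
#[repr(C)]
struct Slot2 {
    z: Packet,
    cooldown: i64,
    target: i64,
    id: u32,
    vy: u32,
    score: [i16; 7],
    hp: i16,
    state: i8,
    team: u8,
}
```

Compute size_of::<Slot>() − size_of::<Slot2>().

Packet: @0: n_entries [4B, align 4] → 4; @4: size [4B, align 4] → 8; @8: reserved [4B, align 4] → 12; +4 pad (align 8); @16: offset [8B, align 8] → 24; @24: signature [4B, align 4] → 28; +4 tail pad (align 8); size 32, align 8
@0: score [14B, align 2] → 14
@14: state [1B, align 1] → 15
+1 pad (align 8)
@16: z [32B, align 8] → 48
@48: cooldown [8B, align 8] → 56
@56: hp [2B, align 2] → 58
+2 pad (align 4)
@60: id [4B, align 4] → 64
@64: team [1B, align 1] → 65
+7 pad (align 8)
@72: target [8B, align 8] → 80
@80: vy [4B, align 4] → 84
+4 tail pad (align 8)
size 88, align 8
— Slot2 —
@0: z [32B, align 8] → 32
@32: cooldown [8B, align 8] → 40
@40: target [8B, align 8] → 48
@48: id [4B, align 4] → 52
@52: vy [4B, align 4] → 56
@56: score [14B, align 2] → 70
@70: hp [2B, align 2] → 72
@72: state [1B, align 1] → 73
@73: team [1B, align 1] → 74
+6 tail pad (align 8)
size 80, align 8
88 − 80 = 8

8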